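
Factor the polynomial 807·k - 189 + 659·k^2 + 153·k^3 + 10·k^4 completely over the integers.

(2·k + 7)·(5·k - 1)·(k + 3)·(k + 9)

By the rational root theorem, k = 1/5 is a root, giving the factor (5·k - 1) and quotient 2·k^3 + 31·k^2 + 138·k + 189.
Next, k = -3 is a root, so (k + 3) divides it; the quotient is 2·k^2 + 25·k + 63.
The remaining quadratic factors as (k + 9)(2·k + 7).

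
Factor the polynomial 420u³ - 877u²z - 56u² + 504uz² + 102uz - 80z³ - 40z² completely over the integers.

(15u - 4z - 2)(4u - 5z)(7u - 4z)

Group: 7u(60u² - 91uz - 8u + 20z² + 10z) - 4z(60u² - 91uz - 8u + 20z² + 10z); both groups contain (60u² - 91uz - 8u + 20z² + 10z), so (7u - 4z) is a factor with cofactor 60u² - 91uz - 8u + 20z² + 10z.
The cofactor groups again: 60u² - 91uz - 8u + 20z² + 10z = 15u(4u - 5z) + (-4z - 2)(4u - 5z); both groups contain (4u - 5z), giving (15u - 4z - 2)(4u - 5z).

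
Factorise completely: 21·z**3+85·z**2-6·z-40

(3·z-2)·(7·z+5)·(z+4)

Among the possible rational roots, z = -5/7 is a root, so (7·z+5) divides it; the quotient is 3·z**2+10·z-8.
The remaining quadratic factors as (z+4)(3·z-2).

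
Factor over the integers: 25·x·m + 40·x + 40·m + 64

Group as (25·x·m + 40·x) + (40·m + 64) = 5·x·(5·m + 8) + 8·(5·m + 8).
Both groups share the factor (5·m + 8).

(5·m + 8)·(5·x + 8)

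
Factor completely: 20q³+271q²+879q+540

Testing divisors of the constant over divisors of the leading coefficient, q = -15/4 is a root, so (4q+15) divides it; the quotient is 5q²+49q+36.
The remaining quadratic factors as (5q+4)(q+9).

(4q+15)(5q+4)(q+9)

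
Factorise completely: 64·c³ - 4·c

4·c·(4·c + 1)·(4·c - 1)

Every term has a factor of 4·c. Then 16·c² - 1 = (4·c)² − (1)².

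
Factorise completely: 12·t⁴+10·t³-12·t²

Pull out the common factor 2·t², then factor the remaining trinomial.

2·t²·(2·t+3)·(3·t-2)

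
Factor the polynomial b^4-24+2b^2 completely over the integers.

(b+2)(b-2)(b^2+6)

Substitute u = b^2 to get a quadratic in u, then factor.
b^2-4 is a difference of squares.
b^2+6 is irreducible over ℤ (always positive, so no real roots).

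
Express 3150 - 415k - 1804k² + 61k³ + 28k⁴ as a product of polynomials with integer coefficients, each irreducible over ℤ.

(4k - 5)(7k + 10)(k + 9)(k - 7)

Trying the rational-root candidates, k = -10/7 is a root, so (7k + 10) divides it; the quotient is 4k³ + 3k² - 262k + 315.
Continuing, k = 7 is a root, giving the factor (k - 7) and quotient 4k² + 31k - 45.
The remaining quadratic factors as (k + 9)(4k - 5).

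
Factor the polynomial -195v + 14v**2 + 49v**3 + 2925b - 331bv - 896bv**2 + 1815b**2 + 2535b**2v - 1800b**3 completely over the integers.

-(15b - 7v + 13)(15b - v)(8b - 7v - 15)

Group: 8b(-225b**2 + 120bv - 195b - 7v**2 + 13v) + (-7v - 15)(-225b**2 + 120bv - 195b - 7v**2 + 13v); both groups contain (-225b**2 + 120bv - 195b - 7v**2 + 13v), so (8b - 7v - 15) is a factor with cofactor -225b**2 + 120bv - 195b - 7v**2 + 13v.
The cofactor groups again: -225b**2 + 120bv - 195b - 7v**2 + 13v = -15b(15b - 7v + 13) + v(15b - 7v + 13); both groups contain (15b - 7v + 13), giving -(15b - v)(15b - 7v + 13).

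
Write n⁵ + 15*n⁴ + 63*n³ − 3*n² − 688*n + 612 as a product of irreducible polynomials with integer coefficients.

Testing divisors of the constant over divisors of the leading coefficient, n = −9 is a root, so (n + 9) divides it; the quotient is n⁴ + 6*n³ + 9*n² − 84*n + 68.
Continuing, n = 1 is a root, giving the factor (n − 1) and quotient n³ + 7*n² + 16*n − 68.
Next, n = 2 is a root, giving the factor (n − 2) and quotient n² + 9*n + 34.
The quadratic n² + 9*n + 34 has discriminant −55 < 0 and is irreducible over ℤ.

(n + 9)*(n − 1)*(n − 2)*(n² + 9*n + 34)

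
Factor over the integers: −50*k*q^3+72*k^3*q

2*k*q*(6*k+5*q)*(6*k−5*q)

Pull out the common factor 2*k*q; 36*k^2−25*q^2 is a difference of squares.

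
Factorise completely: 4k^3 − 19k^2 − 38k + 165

Testing divisors of the constant over divisors of the leading coefficient, k = −3 is a root, so (k + 3) divides it; the quotient is 4k^2 − 31k + 55.
The remaining quadratic factors as (4k − 11)(k − 5).

(4k − 11)(k + 3)(k − 5)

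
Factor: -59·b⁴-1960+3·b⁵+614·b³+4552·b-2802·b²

Among the possible rational roots, b = 2 is a root, so (b-2) is a factor; dividing leaves 3·b⁴-53·b³+508·b²-1786·b+980.
Next, b = 2/3 is a root, so (3·b-2) divides it; the quotient is b³-17·b²+158·b-490.
Next, b = 5 is a root, giving the factor (b-5) and quotient b²-12·b+98.
The quadratic b²-12·b+98 has discriminant -248 < 0 and is irreducible over ℤ.

(3·b-2)·(b-2)·(b-5)·(b²-12·b+98)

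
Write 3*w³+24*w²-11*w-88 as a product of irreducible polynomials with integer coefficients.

Group as (3*w³-11*w) + (24*w²-88) = w*(3*w²-11) + 8*(3*w²-11).
Both groups share the factor (3*w²-11).

(w+8)*(3*w²-11)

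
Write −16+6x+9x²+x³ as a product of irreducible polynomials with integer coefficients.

(x+2)(x+8)(x−1)

By the rational root theorem, x = −2 is a root, so (x+2) divides it; the quotient is x²+7x−8.
The remaining quadratic factors as (x+8)(x−1).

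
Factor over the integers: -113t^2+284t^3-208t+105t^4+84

Trying the rational-root candidates, t = 3/7 is a root, giving the factor (7t-3) and quotient 15t^3+47t^2+4t-28.
Continuing, t = 2/3 is a root, so (3t-2) is a factor; dividing leaves 5t^2+19t+14.
The remaining quadratic factors as (5t+14)(t+1).

(3t-2)(5t+14)(7t-3)(t+1)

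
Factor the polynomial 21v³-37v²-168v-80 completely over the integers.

(3v+5)(7v+4)(v-4)

Testing divisors of the constant over divisors of the leading coefficient, v = -4/7 is a root, so (7v+4) is a factor; dividing leaves 3v²-7v-20.
The remaining quadratic factors as (v-4)(3v+5).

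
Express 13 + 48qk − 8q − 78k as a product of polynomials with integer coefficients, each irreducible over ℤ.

Group as (48qk − 8q) + (−78k + 13) = 8q(6k − 1) − 13(6k − 1).
Both groups share the factor (6k − 1).

(6k − 1)(8q − 13)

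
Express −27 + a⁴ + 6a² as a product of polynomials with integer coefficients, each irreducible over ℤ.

(a² + 9)(a² − 3)

Substitute u = a² to get a quadratic in u, then factor.
a² − 3 is irreducible over ℤ (3 is not a perfect square).
a² + 9 is irreducible over ℤ (sum of squares).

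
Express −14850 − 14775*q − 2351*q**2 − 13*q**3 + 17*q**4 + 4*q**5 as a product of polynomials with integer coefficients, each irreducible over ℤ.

(4*q + 5)*(q + 5)*(q − 9)*(q**2 + 7*q + 66)

Testing divisors of the constant over divisors of the leading coefficient, q = −5/4 is a root, so (4*q + 5) is a factor; dividing leaves q**4 + 3*q**3 − 7*q**2 − 579*q − 2970.
Then q = −5 is a root, so (q + 5) is a factor; dividing leaves q**3 − 2*q**2 + 3*q − 594.
Continuing, q = 9 is a root, so (q − 9) divides it; the quotient is q**2 + 7*q + 66.
The quadratic q**2 + 7*q + 66 has discriminant −215 < 0 and is irreducible over ℤ.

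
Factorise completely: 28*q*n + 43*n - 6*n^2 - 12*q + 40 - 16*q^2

Group: -4*q*(4*q - 6*n - 5) + (n - 8)*(4*q - 6*n - 5); both groups contain (4*q - 6*n - 5).

-(4*q - 6*n - 5)*(4*q - n + 8)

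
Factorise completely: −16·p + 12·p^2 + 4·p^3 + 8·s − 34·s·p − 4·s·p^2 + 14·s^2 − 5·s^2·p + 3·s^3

(3·s − 2·p + 2)·(s − 2·p)·(s + p + 4)

Group: s·(3·s^2 + s·p + 14·s − 2·p^2 − 6·p + 8) − 2·p·(3·s^2 + s·p + 14·s − 2·p^2 − 6·p + 8); both groups contain (3·s^2 + s·p + 14·s − 2·p^2 − 6·p + 8), so (s − 2·p) is a factor with cofactor 3·s^2 + s·p + 14·s − 2·p^2 − 6·p + 8.
The cofactor groups again: 3·s^2 + s·p + 14·s − 2·p^2 − 6·p + 8 = s·(3·s − 2·p + 2) + (p + 4)·(3·s − 2·p + 2); both groups contain (3·s − 2·p + 2), giving (s + p + 4)·(3·s − 2·p + 2).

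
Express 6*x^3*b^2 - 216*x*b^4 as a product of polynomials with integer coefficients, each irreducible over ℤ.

Factor out 6*x*b^2, leaving x^2 - 36*b^2, which is a difference of two squares.

6*b^2*x*(x - 6*b)*(x + 6*b)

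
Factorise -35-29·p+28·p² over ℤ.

Need a pair with product 28·(-35) = -980 and sum -29: that's -49 and 20.
Split the middle term: 28·p²-49·p + 20·p-35 = 7·p·(4·p-7) + 5·(4·p-7).

(4·p-7)·(7·p+5)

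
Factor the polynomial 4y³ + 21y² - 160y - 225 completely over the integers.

Trying the rational-root candidates, y = 5 is a root, so (y - 5) divides it; the quotient is 4y² + 41y + 45.
The remaining quadratic factors as (y + 9)(4y + 5).

(4y + 5)(y + 9)(y - 5)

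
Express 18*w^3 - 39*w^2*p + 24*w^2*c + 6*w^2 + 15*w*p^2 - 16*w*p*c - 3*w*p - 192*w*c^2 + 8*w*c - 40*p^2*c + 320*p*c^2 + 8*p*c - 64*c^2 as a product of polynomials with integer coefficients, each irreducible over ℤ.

Group: 3*w*(6*w^2 - 13*w*p + 24*w*c + 2*w + 5*p^2 - 40*p*c - p + 8*c) - 8*c*(6*w^2 - 13*w*p + 24*w*c + 2*w + 5*p^2 - 40*p*c - p + 8*c); both groups contain (6*w^2 - 13*w*p + 24*w*c + 2*w + 5*p^2 - 40*p*c - p + 8*c), so (3*w - 8*c) is a factor with cofactor 6*w^2 - 13*w*p + 24*w*c + 2*w + 5*p^2 - 40*p*c - p + 8*c.
The cofactor groups again: 6*w^2 - 13*w*p + 24*w*c + 2*w + 5*p^2 - 40*p*c - p + 8*c = 2*w*(3*w - 5*p + 1) + (-p + 8*c)*(3*w - 5*p + 1); both groups contain (3*w - 5*p + 1), giving (2*w - p + 8*c)*(3*w - 5*p + 1).

(3*w - 5*p + 1)*(3*w - 8*c)*(2*w - p + 8*c)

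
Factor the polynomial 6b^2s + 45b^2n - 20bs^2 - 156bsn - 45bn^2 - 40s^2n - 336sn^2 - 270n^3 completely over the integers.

(2s + 15n)(3b - 10s - 9n)(b + 2n)

Group: 3b(2bs + 15bn + 4sn + 30n^2) + (-10s - 9n)(2bs + 15bn + 4sn + 30n^2); both groups contain (2bs + 15bn + 4sn + 30n^2), so (3b - 10s - 9n) is a factor with cofactor 2bs + 15bn + 4sn + 30n^2.
The cofactor groups again: 2bs + 15bn + 4sn + 30n^2 = 2s(b + 2n) + 15n(b + 2n); both groups contain (b + 2n), giving (2s + 15n)(b + 2n).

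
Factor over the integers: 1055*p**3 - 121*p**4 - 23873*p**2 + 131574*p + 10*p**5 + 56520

Trying the rational-root candidates, p = 15/2 is a root, so (2*p - 15) is a factor; dividing leaves 5*p**4 - 23*p**3 + 355*p**2 - 9274*p - 3768.
Next, p = 12 is a root, giving the factor (p - 12) and quotient 5*p**3 + 37*p**2 + 799*p + 314.
Continuing, p = -2/5 is a root, giving the factor (5*p + 2) and quotient p**2 + 7*p + 157.
The quadratic p**2 + 7*p + 157 has discriminant -579 < 0 and is irreducible over ℤ.

(2*p - 15)*(5*p + 2)*(p - 12)*(p**2 + 7*p + 157)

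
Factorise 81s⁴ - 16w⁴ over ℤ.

(3s)⁴ − (2w)⁴ = ((3s)² − (2w)²)((3s)² + (2w)²); the first factor splits again, the second (9s² + 4w²) is irreducible.

(3s + 2w)(3s - 2w)(9s² + 4w²)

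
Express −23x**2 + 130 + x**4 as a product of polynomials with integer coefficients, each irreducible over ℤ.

(x**2 − 10)(x**2 − 13)

Substitute u = x**2 to get a quadratic in u, then factor.
x**2 − 13 is irreducible over ℤ (13 is not a perfect square).
x**2 − 10 is irreducible over ℤ (10 is not a perfect square).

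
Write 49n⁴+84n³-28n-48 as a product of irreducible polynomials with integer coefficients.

Group as (49n⁴-28n) + (84n³-48) = 7n(7n³-4) + 12(7n³-4).
Both groups share the factor (7n³-4).

(7n+12)(7n³-4)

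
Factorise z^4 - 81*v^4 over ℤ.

Difference of squares twice: with A = z and B = 3*v, A⁴ − B⁴ = (A² − B²)(A² + B²), and A² − B² factors again.

(z - 3*v)*(z + 3*v)*(z^2 + 9*v^2)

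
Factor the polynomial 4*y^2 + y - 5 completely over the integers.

Need a pair with product 4·(-5) = -20 and sum 1: that's -4 and 5.
Split the middle term: 4*y^2 - 4*y + 5*y - 5 = 4*y*(y - 1) + 5*(y - 1).

(4*y + 5)*(y - 1)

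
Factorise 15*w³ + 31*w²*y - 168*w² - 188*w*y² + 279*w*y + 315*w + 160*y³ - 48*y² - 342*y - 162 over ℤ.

(3*w - 4*y - 3)*(5*w - 8*y - 6)*(w + 5*y - 9)

Group: w*(15*w² - 44*w*y - 33*w + 32*y² + 48*y + 18) + (5*y - 9)*(15*w² - 44*w*y - 33*w + 32*y² + 48*y + 18); both groups contain (15*w² - 44*w*y - 33*w + 32*y² + 48*y + 18), so (w + 5*y - 9) is a factor with cofactor 15*w² - 44*w*y - 33*w + 32*y² + 48*y + 18.
The cofactor groups again: 15*w² - 44*w*y - 33*w + 32*y² + 48*y + 18 = 5*w*(3*w - 4*y - 3) + (-8*y - 6)*(3*w - 4*y - 3); both groups contain (3*w - 4*y - 3), giving (5*w - 8*y - 6)*(3*w - 4*y - 3).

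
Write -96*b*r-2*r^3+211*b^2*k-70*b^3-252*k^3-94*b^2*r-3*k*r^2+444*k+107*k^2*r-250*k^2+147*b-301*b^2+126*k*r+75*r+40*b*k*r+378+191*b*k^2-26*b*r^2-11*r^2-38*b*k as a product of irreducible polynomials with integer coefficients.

Group: 2*b*(-35*b^2-17*b*k-12*b*r+7*b+36*k^2-5*k*r+82*k-r^2-r+42) + (-7*k+2*r+9)*(-35*b^2-17*b*k-12*b*r+7*b+36*k^2-5*k*r+82*k-r^2-r+42); both groups contain (-35*b^2-17*b*k-12*b*r+7*b+36*k^2-5*k*r+82*k-r^2-r+42), so (2*b-7*k+2*r+9) is a factor with cofactor -35*b^2-17*b*k-12*b*r+7*b+36*k^2-5*k*r+82*k-r^2-r+42.
The cofactor groups again: -35*b^2-17*b*k-12*b*r+7*b+36*k^2-5*k*r+82*k-r^2-r+42 = -5*b*(7*b+9*k+r+7) + (4*k-r+6)*(7*b+9*k+r+7); both groups contain (7*b+9*k+r+7), giving -(5*b-4*k+r-6)*(7*b+9*k+r+7).

-(2*b-7*k+2*r+9)*(5*b-4*k+r-6)*(7*b+9*k+r+7)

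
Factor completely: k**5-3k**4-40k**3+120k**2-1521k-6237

(k+3)(k+7)(k-9)(k**2-4k+33)

Trying the rational-root candidates, k = -7 is a root, so (k+7) divides it; the quotient is k**4-10k**3+30k**2-90k-891.
Continuing, k = 9 is a root, so (k-9) is a factor; dividing leaves k**3-k**2+21k+99.
Then k = -3 is a root, so (k+3) divides it; the quotient is k**2-4k+33.
The quadratic k**2-4k+33 has discriminant -116 < 0 and is irreducible over ℤ.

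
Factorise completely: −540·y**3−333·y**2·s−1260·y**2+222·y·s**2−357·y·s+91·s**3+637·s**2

−(12·y−7·s)·(15·y+13·s)·(3·y+s+7)

Group: 3·y·(−180·y**2−51·y·s+91·s**2) + (s+7)·(−180·y**2−51·y·s+91·s**2); both groups contain (−180·y**2−51·y·s+91·s**2), so (3·y+s+7) is a factor with cofactor −180·y**2−51·y·s+91·s**2.
The cofactor groups again: −180·y**2−51·y·s+91·s**2 = −15·y·(12·y−7·s) − 13·s·(12·y−7·s); both groups contain (12·y−7·s), giving −(15·y+13·s)·(12·y−7·s).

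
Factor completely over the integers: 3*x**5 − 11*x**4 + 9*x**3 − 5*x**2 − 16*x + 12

By the rational root theorem, x = 2/3 is a root, so (3*x − 2) divides it; the quotient is x**4 − 3*x**3 + x**2 − x − 6.
Next, x = −1 is a root, so (x + 1) is a factor; dividing leaves x**3 − 4*x**2 + 5*x − 6.
Next, x = 3 is a root, so (x − 3) is a factor; dividing leaves x**2 − x + 2.
The quadratic x**2 − x + 2 has discriminant −7 < 0 and is irreducible over ℤ.

(3*x − 2)*(x + 1)*(x − 3)*(x**2 − x + 2)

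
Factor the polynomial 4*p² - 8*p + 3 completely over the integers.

Need a pair with product 4·3 = 12 and sum -8: that's -6 and -2.
Split the middle term: 4*p² - 6*p - 2*p + 3 = 2*p*(2*p - 3) - (2*p - 3).

(2*p - 1)*(2*p - 3)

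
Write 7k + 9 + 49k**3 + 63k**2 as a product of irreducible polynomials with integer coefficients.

(7k + 9)(7k**2 + 1)

Group as (49k**3 + 7k) + (63k**2 + 9) = 7k(7k**2 + 1) + 9(7k**2 + 1).
Both groups share the factor (7k**2 + 1).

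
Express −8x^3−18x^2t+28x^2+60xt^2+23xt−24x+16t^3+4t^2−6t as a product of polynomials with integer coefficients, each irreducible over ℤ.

Group: 4x(−2x^2−4xt+7x+16t^2+4t−6) + t(−2x^2−4xt+7x+16t^2+4t−6); both groups contain (−2x^2−4xt+7x+16t^2+4t−6), so (4x+t) is a factor with cofactor −2x^2−4xt+7x+16t^2+4t−6.
The cofactor groups again: −2x^2−4xt+7x+16t^2+4t−6 = −2x(x+4t−2) + (4t+3)(x+4t−2); both groups contain (x+4t−2), giving −(2x−4t−3)(x+4t−2).

−(2x−4t−3)(x+4t−2)(4x+t)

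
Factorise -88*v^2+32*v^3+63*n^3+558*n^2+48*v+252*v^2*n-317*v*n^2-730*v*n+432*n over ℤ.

(8*v-7*n-6)*(4*v-n-8)*(v+9*n)

Group: 4*v*(8*v^2+65*v*n-6*v-63*n^2-54*n) + (-n-8)*(8*v^2+65*v*n-6*v-63*n^2-54*n); both groups contain (8*v^2+65*v*n-6*v-63*n^2-54*n), so (4*v-n-8) is a factor with cofactor 8*v^2+65*v*n-6*v-63*n^2-54*n.
The cofactor groups again: 8*v^2+65*v*n-6*v-63*n^2-54*n = v*(8*v-7*n-6) + 9*n*(8*v-7*n-6); both groups contain (8*v-7*n-6), giving (v+9*n)*(8*v-7*n-6).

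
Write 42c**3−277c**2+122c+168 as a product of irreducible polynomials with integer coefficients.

By the rational root theorem, c = −4/7 is a root, so (7c+4) divides it; the quotient is 6c**2−43c+42.
The remaining quadratic factors as (6c−7)(c−6).

(6c−7)(7c+4)(c−6)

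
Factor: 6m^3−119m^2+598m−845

(2m−5)(3m−13)(m−13)

Among the possible rational roots, m = 13/3 is a root, so (3m−13) divides it; the quotient is 2m^2−31m+65.
The remaining quadratic factors as (m−13)(2m−5).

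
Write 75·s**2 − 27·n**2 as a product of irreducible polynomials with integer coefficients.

3·(5·s − 3·n)·(5·s + 3·n)

Pull out the common factor 3; 25·s**2 − 9·n**2 is a difference of squares.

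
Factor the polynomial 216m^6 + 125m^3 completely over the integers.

Every term has a factor of m^3; factoring it out leaves 216m^3 + 125.
Recognize a sum of cubes with the parts 6m and 5.

m^3(6m + 5)(36m^2 - 30m + 25)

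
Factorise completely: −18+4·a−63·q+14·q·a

(2·a−9)·(7·q+2)

Group as (14·q·a−63·q) + (4·a−18) = 7·q·(2·a−9) + 2·(2·a−9).
Both groups share the factor (2·a−9).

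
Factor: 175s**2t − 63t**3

7t(5s + 3t)(5s − 3t)

Every term has a factor of 7t. Then 25s**2 − 9t**2 = (5s)² − (3t)².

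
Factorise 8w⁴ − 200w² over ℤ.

Pull out the common factor 8w²; w² − 25 is a difference of squares.

8w²(w + 5)(w − 5)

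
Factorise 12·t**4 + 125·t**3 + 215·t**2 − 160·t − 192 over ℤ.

(3·t + 8)·(4·t + 3)·(t + 8)·(t − 1)

Among the possible rational roots, t = −8/3 is a root, so (3·t + 8) is a factor; dividing leaves 4·t**3 + 31·t**2 − 11·t − 24.
Continuing, t = −3/4 is a root, so (4·t + 3) divides it; the quotient is t**2 + 7·t − 8.
The remaining quadratic factors as (t − 1)(t + 8).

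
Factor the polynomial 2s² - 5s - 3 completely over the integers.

(2s + 1)(s - 3)

Need a pair with product 2·(-3) = -6 and sum -5: that's -6 and 1.
Split the middle term: 2s² - 6s + s - 3 = 2s(s - 3) + (s - 3).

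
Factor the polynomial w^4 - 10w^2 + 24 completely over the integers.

Substitute u = w^2 to get a quadratic in u, then factor.
w^2 - 4 is a difference of squares.
w^2 - 6 is irreducible over ℤ (6 is not a perfect square).

(w + 2)(w - 2)(w^2 - 6)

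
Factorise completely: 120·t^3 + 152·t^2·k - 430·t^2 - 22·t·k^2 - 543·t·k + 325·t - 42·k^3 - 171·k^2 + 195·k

(2·t - k - 5)·(12·t + 14·k - 13)·(5·t + 3·k)

Group: 5·t·(24·t^2 + 16·t·k - 86·t - 14·k^2 - 57·k + 65) + 3·k·(24·t^2 + 16·t·k - 86·t - 14·k^2 - 57·k + 65); both groups contain (24·t^2 + 16·t·k - 86·t - 14·k^2 - 57·k + 65), so (5·t + 3·k) is a factor with cofactor 24·t^2 + 16·t·k - 86·t - 14·k^2 - 57·k + 65.
The cofactor groups again: 24·t^2 + 16·t·k - 86·t - 14·k^2 - 57·k + 65 = 12·t·(2·t - k - 5) + (14·k - 13)·(2·t - k - 5); both groups contain (2·t - k - 5), giving (12·t + 14·k - 13)·(2·t - k - 5).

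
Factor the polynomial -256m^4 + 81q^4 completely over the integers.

(3q - 4m)(3q + 4m)(9q^2 + 16m^2)

Write as (9q^2)² − (16m^2)², then factor 9q^2 - 16m^2 once more.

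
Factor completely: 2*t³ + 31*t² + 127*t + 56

(2*t + 1)*(t + 7)*(t + 8)

Trying the rational-root candidates, t = -8 is a root, giving the factor (t + 8) and quotient 2*t² + 15*t + 7.
The remaining quadratic factors as (2*t + 1)(t + 7).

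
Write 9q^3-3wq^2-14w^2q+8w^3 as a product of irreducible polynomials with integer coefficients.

Group: 4w(2w^2-5wq+3q^2) + 3q(2w^2-5wq+3q^2); both groups contain (2w^2-5wq+3q^2), so (4w+3q) is a factor with cofactor 2w^2-5wq+3q^2.
The cofactor groups again: 2w^2-5wq+3q^2 = 2w(w-q) - 3q(w-q); both groups contain (w-q), giving (2w-3q)(w-q).

(2w-3q)(w-q)(4w+3q)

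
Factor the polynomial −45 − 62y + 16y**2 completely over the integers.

(2y − 9)(8y + 5)

Need a pair with product 16·(−45) = −720 and sum −62: that's 10 and −72.
Split the middle term: 16y**2 + 10y − 72y − 45 = 2y(8y + 5) − 9(8y + 5).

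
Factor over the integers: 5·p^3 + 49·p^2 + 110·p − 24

By the rational root theorem, p = 1/5 is a root, so (5·p − 1) divides it; the quotient is p^2 + 10·p + 24.
The remaining quadratic factors as (p + 6)(p + 4).

(5·p − 1)·(p + 4)·(p + 6)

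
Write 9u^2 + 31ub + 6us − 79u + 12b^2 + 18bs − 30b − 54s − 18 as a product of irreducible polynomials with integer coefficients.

(u + 3b − 9)(9u + 4b + 6s + 2)

Group: u(9u + 4b + 6s + 2) + (3b − 9)(9u + 4b + 6s + 2); both groups contain (9u + 4b + 6s + 2).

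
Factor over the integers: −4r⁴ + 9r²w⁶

Pull out the common factor r², leaving −4r² + 9w⁶.
Recognize a difference of squares with the parts 3w³ and 2r.

−r²(2r + 3w³)(2r − 3w³)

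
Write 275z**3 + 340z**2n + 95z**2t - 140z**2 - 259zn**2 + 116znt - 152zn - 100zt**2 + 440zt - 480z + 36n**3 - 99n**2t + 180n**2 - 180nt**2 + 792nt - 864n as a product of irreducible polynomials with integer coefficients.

(11z - 4n - 5t + 12)(5z - n + 4t - 8)(5z + 9n)

Group: 5z(55z**2 + 79zn - 25zt + 60z - 36n**2 - 45nt + 108n) + (-n + 4t - 8)(55z**2 + 79zn - 25zt + 60z - 36n**2 - 45nt + 108n); both groups contain (55z**2 + 79zn - 25zt + 60z - 36n**2 - 45nt + 108n), so (5z - n + 4t - 8) is a factor with cofactor 55z**2 + 79zn - 25zt + 60z - 36n**2 - 45nt + 108n.
The cofactor groups again: 55z**2 + 79zn - 25zt + 60z - 36n**2 - 45nt + 108n = 11z(5z + 9n) + (-4n - 5t + 12)(5z + 9n); both groups contain (5z + 9n), giving (11z - 4n - 5t + 12)(5z + 9n).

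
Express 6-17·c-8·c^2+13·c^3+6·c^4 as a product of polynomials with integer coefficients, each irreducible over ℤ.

(2·c+3)·(3·c-1)·(c+2)·(c-1)

Trying the rational-root candidates, c = -2 is a root, so (c+2) divides it; the quotient is 6·c^3+c^2-10·c+3.
Next, c = 1/3 is a root, so (3·c-1) divides it; the quotient is 2·c^2+c-3.
The remaining quadratic factors as (c-1)(2·c+3).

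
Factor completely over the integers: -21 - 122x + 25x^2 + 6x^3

Among the possible rational roots, x = -1/6 is a root, so (6x + 1) divides it; the quotient is x^2 + 4x - 21.
The remaining quadratic factors as (x + 7)(x - 3).

(6x + 1)(x + 7)(x - 3)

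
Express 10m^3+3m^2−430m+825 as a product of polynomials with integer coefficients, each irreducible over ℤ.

(2m+15)(5m−11)(m−5)

By the rational root theorem, m = −15/2 is a root, so (2m+15) divides it; the quotient is 5m^2−36m+55.
The remaining quadratic factors as (m−5)(5m−11).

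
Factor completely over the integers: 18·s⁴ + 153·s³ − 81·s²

Pull out the common factor 9·s², then factor the remaining trinomial.

9·s²·(2·s − 1)·(s + 9)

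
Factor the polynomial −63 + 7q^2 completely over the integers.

Every term has a factor of 7. Then q^2 − 9 = (q)² − (3)².

7(q + 3)(q − 3)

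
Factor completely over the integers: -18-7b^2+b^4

(b+3)(b-3)(b^2+2)

Substitute u = b^2 to get a quadratic in u, then factor.
b^2+2 is irreducible over ℤ (always positive, so no real roots).
b^2-9 is a difference of squares.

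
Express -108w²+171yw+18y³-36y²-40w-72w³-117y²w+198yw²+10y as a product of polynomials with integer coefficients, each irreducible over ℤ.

(6y-3w-2)(y-4w)(3y-6w-5)

Group: 3y(6y²-27yw-2y+12w²+8w) + (-6w-5)(6y²-27yw-2y+12w²+8w); both groups contain (6y²-27yw-2y+12w²+8w), so (3y-6w-5) is a factor with cofactor 6y²-27yw-2y+12w²+8w.
The cofactor groups again: 6y²-27yw-2y+12w²+8w = 6y(y-4w) + (-3w-2)(y-4w); both groups contain (y-4w), giving (6y-3w-2)(y-4w).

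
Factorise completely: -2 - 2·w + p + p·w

Group as (p·w + p) + (-2·w - 2) = p·(w + 1) - 2·(w + 1).
Both groups share the factor (w + 1).

(p - 2)·(w + 1)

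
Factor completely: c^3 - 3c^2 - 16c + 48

(c + 4)(c - 3)(c - 4)

Trying the rational-root candidates, c = 4 is a root, so (c - 4) is a factor; dividing leaves c^2 + c - 12.
The remaining quadratic factors as (c + 4)(c - 3).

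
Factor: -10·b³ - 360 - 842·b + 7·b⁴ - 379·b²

(7·b + 4)·(b + 2)·(b + 5)·(b - 9)

Among the possible rational roots, b = -5 is a root, so (b + 5) is a factor; dividing leaves 7·b³ - 45·b² - 154·b - 72.
Then b = -4/7 is a root, so (7·b + 4) divides it; the quotient is b² - 7·b - 18.
The remaining quadratic factors as (b + 2)(b - 9).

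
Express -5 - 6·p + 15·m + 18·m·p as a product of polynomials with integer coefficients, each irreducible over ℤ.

Group as (18·m·p + 15·m) + (-6·p - 5) = 3·m·(6·p + 5) - (6·p + 5).
Both groups share the factor (6·p + 5).

(3·m - 1)·(6·p + 5)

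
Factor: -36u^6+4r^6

4(r^3+3u^3)(r^3-3u^3)

Factor out 4 first: what remains is r^6-9u^6.
Recognize a difference of squares with the parts r^3 and 3u^3.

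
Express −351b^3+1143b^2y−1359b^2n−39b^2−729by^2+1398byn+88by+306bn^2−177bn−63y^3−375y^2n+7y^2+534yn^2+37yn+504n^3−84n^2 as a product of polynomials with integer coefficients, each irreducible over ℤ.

−(13b+y+7n)(3b−7y+12n)(9b−9y−6n+1)

Group: 9b(−39b^2+88by−177bn+7y^2+37yn−84n^2) + (−9y−6n+1)(−39b^2+88by−177bn+7y^2+37yn−84n^2); both groups contain (−39b^2+88by−177bn+7y^2+37yn−84n^2), so (9b−9y−6n+1) is a factor with cofactor −39b^2+88by−177bn+7y^2+37yn−84n^2.
The cofactor groups again: −39b^2+88by−177bn+7y^2+37yn−84n^2 = −13b(3b−7y+12n) + (−y−7n)(3b−7y+12n); both groups contain (3b−7y+12n), giving −(13b+y+7n)(3b−7y+12n).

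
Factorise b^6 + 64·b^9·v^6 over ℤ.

b^6·(4·b·v^2 + 1)·(16·b^2·v^4 − 4·b·v^2 + 1)

Pull out the common factor b^6, leaving 64·b^3·v^6 + 1.
Recognize a sum of cubes with the parts 4·b·v^2 and 1.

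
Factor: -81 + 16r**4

Write as (4r**2)² − (9)², then factor 4r**2 - 9 once more.

(2r + 3)(2r - 3)(4r**2 + 9)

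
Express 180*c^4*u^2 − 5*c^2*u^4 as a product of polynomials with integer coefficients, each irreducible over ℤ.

5*c^2*u^2*(6*c + u)*(6*c − u)

Every term has a factor of 5*c^2*u^2. Then 36*c^2 − u^2 = (6*c)² − (u)².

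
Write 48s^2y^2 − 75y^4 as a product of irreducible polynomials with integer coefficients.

Every term has a factor of 3y^2. Then 16s^2 − 25y^2 = (4s)² − (5y)².

3y^2(4s + 5y)(4s − 5y)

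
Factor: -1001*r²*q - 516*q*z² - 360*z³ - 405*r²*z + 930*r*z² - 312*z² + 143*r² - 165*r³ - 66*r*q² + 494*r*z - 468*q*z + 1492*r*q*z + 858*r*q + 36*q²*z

-(11*r - 6*z)*(r + 6*q + 4*z)*(15*r + q - 15*z - 13)

Group: r*(-165*r² - 11*r*q + 255*r*z + 143*r + 6*q*z - 90*z² - 78*z) + (6*q + 4*z)*(-165*r² - 11*r*q + 255*r*z + 143*r + 6*q*z - 90*z² - 78*z); both groups contain (-165*r² - 11*r*q + 255*r*z + 143*r + 6*q*z - 90*z² - 78*z), so (r + 6*q + 4*z) is a factor with cofactor -165*r² - 11*r*q + 255*r*z + 143*r + 6*q*z - 90*z² - 78*z.
The cofactor groups again: -165*r² - 11*r*q + 255*r*z + 143*r + 6*q*z - 90*z² - 78*z = -11*r*(15*r + q - 15*z - 13) + 6*z*(15*r + q - 15*z - 13); both groups contain (15*r + q - 15*z - 13), giving -(11*r - 6*z)*(15*r + q - 15*z - 13).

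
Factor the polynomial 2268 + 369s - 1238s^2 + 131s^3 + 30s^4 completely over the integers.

Trying the rational-root candidates, s = -7/6 is a root, giving the factor (6s + 7) and quotient 5s^3 + 16s^2 - 225s + 324.
Continuing, s = -9 is a root, so (s + 9) is a factor; dividing leaves 5s^2 - 29s + 36.
The remaining quadratic factors as (5s - 9)(s - 4).

(5s - 9)(6s + 7)(s + 9)(s - 4)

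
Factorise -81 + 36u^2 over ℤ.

Factor out 9, leaving 4u^2 - 9, which is a difference of two squares.

9(2u + 3)(2u - 3)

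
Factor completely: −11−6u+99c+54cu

(6u+11)(9c−1)

Group as (54cu+99c) + (−6u−11) = 9c(6u+11) − (6u+11).
Both groups share the factor (6u+11).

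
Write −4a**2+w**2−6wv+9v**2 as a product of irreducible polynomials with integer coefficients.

Group: −2a(2a−w+3v) + (−w+3v)(2a−w+3v); both groups contain (2a−w+3v).

−(2a−w+3v)(2a+w−3v)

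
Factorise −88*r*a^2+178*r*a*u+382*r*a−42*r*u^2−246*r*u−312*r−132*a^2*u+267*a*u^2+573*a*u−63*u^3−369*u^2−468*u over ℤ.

Group: 2*r*(−44*a^2+89*a*u+191*a−21*u^2−123*u−156) + 3*u*(−44*a^2+89*a*u+191*a−21*u^2−123*u−156); both groups contain (−44*a^2+89*a*u+191*a−21*u^2−123*u−156), so (2*r+3*u) is a factor with cofactor −44*a^2+89*a*u+191*a−21*u^2−123*u−156.
The cofactor groups again: −44*a^2+89*a*u+191*a−21*u^2−123*u−156 = −11*a*(4*a−7*u−13) + (3*u+12)*(4*a−7*u−13); both groups contain (4*a−7*u−13), giving −(11*a−3*u−12)*(4*a−7*u−13).

−(11*a−3*u−12)*(2*r+3*u)*(4*a−7*u−13)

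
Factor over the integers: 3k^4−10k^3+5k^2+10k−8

(3k−4)(k+1)(k−1)(k−2)

Trying the rational-root candidates, k = 1 is a root, giving the factor (k−1) and quotient 3k^3−7k^2−2k+8.
Then k = 4/3 is a root, so (3k−4) divides it; the quotient is k^2−k−2.
The remaining quadratic factors as (k−2)(k+1).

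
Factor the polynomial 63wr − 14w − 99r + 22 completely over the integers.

Group as (63wr − 14w) + (−99r + 22) = 7w(9r − 2) − 11(9r − 2).
Both groups share the factor (9r − 2).

(7w − 11)(9r − 2)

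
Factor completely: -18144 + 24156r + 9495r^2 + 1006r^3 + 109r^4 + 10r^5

(2r + 9)(5r - 3)(r + 8)(r^2 - r + 84)

Trying the rational-root candidates, r = -9/2 is a root, giving the factor (2r + 9) and quotient 5r^4 + 32r^3 + 359r^2 + 3132r - 2016.
Then r = 3/5 is a root, so (5r - 3) divides it; the quotient is r^3 + 7r^2 + 76r + 672.
Then r = -8 is a root, giving the factor (r + 8) and quotient r^2 - r + 84.
The quadratic r^2 - r + 84 has discriminant -335 < 0 and is irreducible over ℤ.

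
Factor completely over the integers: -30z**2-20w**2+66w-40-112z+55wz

Group: -5w(4w-3z-10) + (10z+4)(4w-3z-10); both groups contain (4w-3z-10).

-(4w-3z-10)(5w-10z-4)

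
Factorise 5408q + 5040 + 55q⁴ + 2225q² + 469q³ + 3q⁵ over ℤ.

Trying the rational-root candidates, q = −4 is a root, so (q + 4) divides it; the quotient is 3q⁴ + 43q³ + 297q² + 1037q + 1260.
Then q = −7/3 is a root, giving the factor (3q + 7) and quotient q³ + 12q² + 71q + 180.
Then q = −5 is a root, so (q + 5) is a factor; dividing leaves q² + 7q + 36.
The quadratic q² + 7q + 36 has discriminant −95 < 0 and is irreducible over ℤ.

(3q + 7)(q + 4)(q + 5)(q² + 7q + 36)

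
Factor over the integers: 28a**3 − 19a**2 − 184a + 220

(4a + 11)(7a − 10)(a − 2)

By the rational root theorem, a = −11/4 is a root, so (4a + 11) divides it; the quotient is 7a**2 − 24a + 20.
The remaining quadratic factors as (7a − 10)(a − 2).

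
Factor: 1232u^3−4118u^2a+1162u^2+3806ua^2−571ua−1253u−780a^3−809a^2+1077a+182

Group: 11u(112u^2−242ua+126u+60a^2+53a−91) + (−13a−2)(112u^2−242ua+126u+60a^2+53a−91); both groups contain (112u^2−242ua+126u+60a^2+53a−91), so (11u−13a−2) is a factor with cofactor 112u^2−242ua+126u+60a^2+53a−91.
The cofactor groups again: 112u^2−242ua+126u+60a^2+53a−91 = 14u(8u−15a+13) + (−4a−7)(8u−15a+13); both groups contain (8u−15a+13), giving (14u−4a−7)(8u−15a+13).

(11u−13a−2)(8u−15a+13)(14u−4a−7)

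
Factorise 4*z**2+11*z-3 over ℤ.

(4*z-1)*(z+3)

Need a pair with product 4·(-3) = -12 and sum 11: that's -1 and 12.
Split the middle term: 4*z**2-z + 12*z-3 = z*(4*z-1) + 3*(4*z-1).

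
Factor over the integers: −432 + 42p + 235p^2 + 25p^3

(5p + 8)(5p − 6)(p + 9)

By the rational root theorem, p = 6/5 is a root, giving the factor (5p − 6) and quotient 5p^2 + 53p + 72.
The remaining quadratic factors as (5p + 8)(p + 9).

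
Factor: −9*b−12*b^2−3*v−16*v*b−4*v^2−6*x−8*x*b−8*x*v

Group: −2*x*(4*v+4*b+3) + (−v−3*b)*(4*v+4*b+3); both groups contain (4*v+4*b+3).

−(2*x+v+3*b)*(4*v+4*b+3)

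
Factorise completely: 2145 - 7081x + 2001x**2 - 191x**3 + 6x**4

(2x - 15)(3x - 1)(x - 11)(x - 13)

Among the possible rational roots, x = 15/2 is a root, so (2x - 15) divides it; the quotient is 3x**3 - 73x**2 + 453x - 143.
Then x = 11 is a root, so (x - 11) divides it; the quotient is 3x**2 - 40x + 13.
The remaining quadratic factors as (3x - 1)(x - 13).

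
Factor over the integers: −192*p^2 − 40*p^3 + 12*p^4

Pull out the common factor 4*p^2, then factor the remaining trinomial.

4*p^2*(3*p + 8)*(p − 6)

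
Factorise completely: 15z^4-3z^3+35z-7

(5z-1)(3z^3+7)

Group as (15z^4+35z) + (-3z^3-7) = 5z(3z^3+7) - (3z^3+7).
Both groups share the factor (3z^3+7).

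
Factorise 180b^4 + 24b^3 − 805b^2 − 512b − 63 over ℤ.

Trying the rational-root candidates, b = −1/6 is a root, so (6b + 1) is a factor; dividing leaves 30b^3 − b^2 − 134b − 63.
Continuing, b = 7/3 is a root, giving the factor (3b − 7) and quotient 10b^2 + 23b + 9.
The remaining quadratic factors as (2b + 1)(5b + 9).

(2b + 1)(3b − 7)(5b + 9)(6b + 1)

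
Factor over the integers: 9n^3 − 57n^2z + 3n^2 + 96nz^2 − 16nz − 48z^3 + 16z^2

(3n − 3z + 1)(3n − 4z)(n − 4z)

Group: 3n(3n^2 − 15nz + n + 12z^2 − 4z) − 4z(3n^2 − 15nz + n + 12z^2 − 4z); both groups contain (3n^2 − 15nz + n + 12z^2 − 4z), so (3n − 4z) is a factor with cofactor 3n^2 − 15nz + n + 12z^2 − 4z.
The cofactor groups again: 3n^2 − 15nz + n + 12z^2 − 4z = n(3n − 3z + 1) − 4z(3n − 3z + 1); both groups contain (3n − 3z + 1), giving (n − 4z)(3n − 3z + 1).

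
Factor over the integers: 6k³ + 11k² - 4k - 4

Trying the rational-root candidates, k = -1/2 is a root, giving the factor (2k + 1) and quotient 3k² + 4k - 4.
The remaining quadratic factors as (3k - 2)(k + 2).

(2k + 1)(3k - 2)(k + 2)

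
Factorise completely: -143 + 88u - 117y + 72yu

Group as (72yu - 117y) + (88u - 143) = 9y(8u - 13) + 11(8u - 13).
Both groups share the factor (8u - 13).

(8u - 13)(9y + 11)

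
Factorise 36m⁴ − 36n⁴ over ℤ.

Factor out 36 first: what remains is m⁴ − n⁴.
Recognize a difference of squares with the parts m² and n².
m² − n² is again a difference of squares: (m − n)(m + n).

36(m + n)(m − n)(m² + n²)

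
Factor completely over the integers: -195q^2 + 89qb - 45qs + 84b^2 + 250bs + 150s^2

-(13q - 12b - 10s)(15q + 7b + 15s)

Group: -15q(13q - 12b - 10s) + (-7b - 15s)(13q - 12b - 10s); both groups contain (13q - 12b - 10s).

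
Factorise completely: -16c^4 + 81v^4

(3v)⁴ − (2c)⁴ = ((3v)² − (2c)²)((3v)² + (2c)²); the first factor splits again, the second (9v^2 + 4c^2) is irreducible.

(3v - 2c)(3v + 2c)(9v^2 + 4c^2)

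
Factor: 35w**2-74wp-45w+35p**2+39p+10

Group: 7w(5w-7p-5) + (-5p-2)(5w-7p-5); both groups contain (5w-7p-5).

(7w-5p-2)(5w-7p-5)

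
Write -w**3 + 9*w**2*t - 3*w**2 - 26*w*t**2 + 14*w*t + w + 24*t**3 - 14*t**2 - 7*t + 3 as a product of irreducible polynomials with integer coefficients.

-(w - 2*t - 1)*(w - 3*t + 1)*(w - 4*t + 3)

Group: w*(-w**2 + 6*w*t - 2*w - 8*t**2 + 2*t + 3) + (-3*t + 1)*(-w**2 + 6*w*t - 2*w - 8*t**2 + 2*t + 3); both groups contain (-w**2 + 6*w*t - 2*w - 8*t**2 + 2*t + 3), so (w - 3*t + 1) is a factor with cofactor -w**2 + 6*w*t - 2*w - 8*t**2 + 2*t + 3.
The cofactor groups again: -w**2 + 6*w*t - 2*w - 8*t**2 + 2*t + 3 = -w*(w - 2*t - 1) + (4*t - 3)*(w - 2*t - 1); both groups contain (w - 2*t - 1), giving -(w - 4*t + 3)*(w - 2*t - 1).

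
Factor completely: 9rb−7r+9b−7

Group as (9rb−7r) + (9b−7) = r(9b−7) + (9b−7).
Both groups share the factor (9b−7).

(9b−7)(r+1)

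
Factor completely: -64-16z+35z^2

(5z-8)(7z+8)

Need a pair with product 35·(-64) = -2240 and sum -16: that's 40 and -56.
Split the middle term: 35z^2+40z - 56z-64 = 5z(7z+8) - 8(7z+8).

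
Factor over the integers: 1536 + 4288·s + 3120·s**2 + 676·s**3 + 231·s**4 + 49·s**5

(7·s + 4)·(7·s + 8)·(s + 4)·(s**2 - s + 12)

Trying the rational-root candidates, s = -4/7 is a root, so (7·s + 4) divides it; the quotient is 7·s**4 + 29·s**3 + 80·s**2 + 400·s + 384.
Continuing, s = -4 is a root, so (s + 4) is a factor; dividing leaves 7·s**3 + s**2 + 76·s + 96.
Next, s = -8/7 is a root, so (7·s + 8) is a factor; dividing leaves s**2 - s + 12.
The quadratic s**2 - s + 12 has discriminant -47 < 0 and is irreducible over ℤ.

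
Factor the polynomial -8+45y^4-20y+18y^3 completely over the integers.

(5y+2)(9y^3-4)

Group as (45y^4-20y) + (18y^3-8) = 5y(9y^3-4) + 2(9y^3-4).
Both groups share the factor (9y^3-4).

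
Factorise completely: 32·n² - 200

8·(2·n + 5)·(2·n - 5)

Every term has a factor of 8. Then 4·n² - 25 = (2·n)² − (5)².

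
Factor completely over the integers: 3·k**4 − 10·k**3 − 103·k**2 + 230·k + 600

By the rational root theorem, k = −5/3 is a root, so (3·k + 5) is a factor; dividing leaves k**3 − 5·k**2 − 26·k + 120.
Next, k = 4 is a root, so (k − 4) is a factor; dividing leaves k**2 − k − 30.
The remaining quadratic factors as (k − 6)(k + 5).

(3·k + 5)·(k + 5)·(k − 4)·(k − 6)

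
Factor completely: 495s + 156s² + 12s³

Pull out the common factor 3s, then factor the remaining trinomial.

3s(2s + 11)(2s + 15)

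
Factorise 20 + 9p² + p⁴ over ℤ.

Substitute u = p² to get a quadratic in u, then factor.
p² + 4 is irreducible over ℤ (sum of squares).
p² + 5 is irreducible over ℤ (always positive, so no real roots).

(p² + 4)(p² + 5)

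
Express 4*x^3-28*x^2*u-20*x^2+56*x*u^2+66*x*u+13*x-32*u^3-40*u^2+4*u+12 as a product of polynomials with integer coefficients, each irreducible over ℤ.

(2*x-2*u+1)*(2*x-4*u-3)*(x-4*u-4)

Group: 2*x*(2*x^2-10*x*u-7*x+8*u^2+4*u-4) + (-4*u-3)*(2*x^2-10*x*u-7*x+8*u^2+4*u-4); both groups contain (2*x^2-10*x*u-7*x+8*u^2+4*u-4), so (2*x-4*u-3) is a factor with cofactor 2*x^2-10*x*u-7*x+8*u^2+4*u-4.
The cofactor groups again: 2*x^2-10*x*u-7*x+8*u^2+4*u-4 = x*(2*x-2*u+1) + (-4*u-4)*(2*x-2*u+1); both groups contain (2*x-2*u+1), giving (x-4*u-4)*(2*x-2*u+1).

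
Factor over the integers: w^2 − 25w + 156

Two integers with product 156 and sum −25 are −13 and −12.

(w − 12)(w − 13)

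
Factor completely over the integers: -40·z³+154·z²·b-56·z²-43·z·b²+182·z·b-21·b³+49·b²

Group: 5·z·(-8·z²+26·z·b+7·b²) + (-3·b+7)·(-8·z²+26·z·b+7·b²); both groups contain (-8·z²+26·z·b+7·b²), so (5·z-3·b+7) is a factor with cofactor -8·z²+26·z·b+7·b².
The cofactor groups again: -8·z²+26·z·b+7·b² = -2·z·(4·z+b) + 7·b·(4·z+b); both groups contain (4·z+b), giving -(2·z-7·b)·(4·z+b).

-(5·z-3·b+7)·(2·z-7·b)·(4·z+b)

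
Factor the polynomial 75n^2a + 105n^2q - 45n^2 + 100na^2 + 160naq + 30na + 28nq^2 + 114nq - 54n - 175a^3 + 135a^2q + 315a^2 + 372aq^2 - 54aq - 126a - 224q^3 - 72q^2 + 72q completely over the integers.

(5n - 5a + 8q + 6)(5a + 7q - 3)(3n + 7a - 4q)

Group: 5a(15n^2 + 20na + 4nq + 18n - 35a^2 + 76aq + 42a - 32q^2 - 24q) + (7q - 3)(15n^2 + 20na + 4nq + 18n - 35a^2 + 76aq + 42a - 32q^2 - 24q); both groups contain (15n^2 + 20na + 4nq + 18n - 35a^2 + 76aq + 42a - 32q^2 - 24q), so (5a + 7q - 3) is a factor with cofactor 15n^2 + 20na + 4nq + 18n - 35a^2 + 76aq + 42a - 32q^2 - 24q.
The cofactor groups again: 15n^2 + 20na + 4nq + 18n - 35a^2 + 76aq + 42a - 32q^2 - 24q = 5n(3n + 7a - 4q) + (-5a + 8q + 6)(3n + 7a - 4q); both groups contain (3n + 7a - 4q), giving (5n - 5a + 8q + 6)(3n + 7a - 4q).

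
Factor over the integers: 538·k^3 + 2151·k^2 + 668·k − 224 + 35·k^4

(5·k − 1)·(7·k + 4)·(k + 7)·(k + 8)

By the rational root theorem, k = −4/7 is a root, giving the factor (7·k + 4) and quotient 5·k^3 + 74·k^2 + 265·k − 56.
Next, k = −8 is a root, so (k + 8) divides it; the quotient is 5·k^2 + 34·k − 7.
The remaining quadratic factors as (k + 7)(5·k − 1).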